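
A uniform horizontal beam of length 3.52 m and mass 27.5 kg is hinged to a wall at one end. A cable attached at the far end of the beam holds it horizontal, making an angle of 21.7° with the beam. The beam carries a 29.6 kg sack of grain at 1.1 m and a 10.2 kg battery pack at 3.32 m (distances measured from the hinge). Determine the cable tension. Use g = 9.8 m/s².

T ≈ 865 N

Taking torques about the hinge:
Beam weight: 27.5 × 9.8 = 269.5 N down at 1.76 m → arm 1.76 m, τ = 269.5 × 1.76 = 474.3 N·m clockwise.
Sack of grain: 29.6 × 9.8 = 290.1 N down at 1.1 m → arm 1.1 m, τ = 290.1 × 1.1 = 319.1 N·m clockwise.
Battery pack: 10.2 × 9.8 = 99.96 N down at 3.32 m → arm 3.32 m, τ = 99.96 × 3.32 = 331.9 N·m clockwise.
Total clockwise load moment = 1125 N·m.
The cable tension T acts at 3.52 m; only its component perpendicular to the beam, T sinθ, produces torque. sin 21.7° = 0.3697.
Setting net torque to zero: T × 3.52 × 0.3697 = 1125 → T = 1125 / 1.301 = 865 N.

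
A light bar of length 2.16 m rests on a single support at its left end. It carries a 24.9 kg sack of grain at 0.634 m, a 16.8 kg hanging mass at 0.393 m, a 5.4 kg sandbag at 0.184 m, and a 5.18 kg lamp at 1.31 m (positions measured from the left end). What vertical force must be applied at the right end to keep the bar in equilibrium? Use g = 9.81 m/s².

F ≈ 137 N

About the left end:
Sack of grain: 24.9 × 9.81 = 244.3 N down at 0.634 m → arm 0.634 m, τ = 244.3 × 0.634 = 154.9 N·m clockwise.
Hanging mass: 16.8 × 9.81 = 164.8 N down at 0.393 m → arm 0.393 m, τ = 164.8 × 0.393 = 64.77 N·m clockwise.
Sandbag: 5.4 × 9.81 = 52.97 N down at 0.184 m → arm 0.184 m, τ = 52.97 × 0.184 = 9.746 N·m clockwise.
Lamp: 5.18 × 9.81 = 50.82 N down at 1.31 m → arm 1.31 m, τ = 50.82 × 1.31 = 66.57 N·m clockwise.
Net moment of the loads = 296 N·m clockwise.
The upward force F acts at the right end, arm 2.16 m, giving F × 2.16 counterclockwise.
Στ = 0 ⇒ F × 2.16 = 296 ⇒ F = 296 / 2.16 = 137 N.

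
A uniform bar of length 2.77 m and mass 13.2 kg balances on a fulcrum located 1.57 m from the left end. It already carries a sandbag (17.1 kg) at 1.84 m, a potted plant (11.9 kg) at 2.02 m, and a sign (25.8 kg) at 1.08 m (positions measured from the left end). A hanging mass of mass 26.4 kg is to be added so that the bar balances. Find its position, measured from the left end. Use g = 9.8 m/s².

x ≈ 1.76 m from the left end

Take moments about the fulcrum (at 1.57 m from the left end).
Beam weight: 13.2 × 9.8 = 129.4 N down at 1.385 m → arm 0.185 m, τ = 129.4 × 0.185 = 23.94 N·m counterclockwise.
Sandbag: 17.1 × 9.8 = 167.6 N down at 1.84 m → arm 0.27 m, τ = 167.6 × 0.27 = 45.25 N·m clockwise.
Potted plant: 11.9 × 9.8 = 116.6 N down at 2.02 m → arm 0.45 m, τ = 116.6 × 0.45 = 52.47 N·m clockwise.
Sign: 25.8 × 9.8 = 252.8 N down at 1.08 m → arm 0.49 m, τ = 252.8 × 0.49 = 123.9 N·m counterclockwise.
Net moment of existing loads = 50.12 N·m counterclockwise.
The hanging mass weighs 26.4 × 9.8 = 258.7 N and must supply an equal clockwise moment, so its lever arm about the fulcrum is 50.12 / 258.7 = 0.194 m.
That puts it at 1.57 + 0.194 = 1.76 m from the left end.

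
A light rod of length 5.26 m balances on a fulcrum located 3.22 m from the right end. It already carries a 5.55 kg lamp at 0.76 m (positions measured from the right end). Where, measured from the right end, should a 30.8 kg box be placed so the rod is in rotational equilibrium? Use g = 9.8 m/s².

Take moments about the fulcrum (at 3.22 m from the right end).
Lamp: 5.55 × 9.8 = 54.39 N down at 0.76 m → arm 2.46 m, τ = 54.39 × 2.46 = 133.8 N·m clockwise.
Net moment of existing loads = 133.8 N·m clockwise.
The box weighs 30.8 × 9.8 = 301.8 N and must supply an equal counterclockwise moment, so its lever arm about the fulcrum is 133.8 / 301.8 = 0.443 m.
That puts it at 3.22 + 0.443 = 3.66 m from the right end.

x ≈ 3.66 m from the right end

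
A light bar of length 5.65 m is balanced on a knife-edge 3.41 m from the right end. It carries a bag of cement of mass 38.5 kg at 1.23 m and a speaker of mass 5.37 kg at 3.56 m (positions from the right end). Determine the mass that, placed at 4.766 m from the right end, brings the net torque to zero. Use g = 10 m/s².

About the knife-edge (at 3.41 m from the right end):
Bag of cement: 38.5 × 10 = 385 N down at 1.23 m → arm 2.18 m, τ = 385 × 2.18 = 839.3 N·m clockwise.
Speaker: 5.37 × 10 = 53.7 N down at 3.56 m → arm 0.15 m, τ = 53.7 × 0.15 = 8.055 N·m counterclockwise.
Net moment of known loads = 831.2 N·m clockwise.
An unknown mass m at 4.766 m has arm 1.356 m; its moment is m·g·1.356 counterclockwise.
Setting net torque to zero: m × 10 × 1.356 = 831.2 → m = 831.2 / (10 × 1.356) = 61.3 kg.

m ≈ 61.3 kg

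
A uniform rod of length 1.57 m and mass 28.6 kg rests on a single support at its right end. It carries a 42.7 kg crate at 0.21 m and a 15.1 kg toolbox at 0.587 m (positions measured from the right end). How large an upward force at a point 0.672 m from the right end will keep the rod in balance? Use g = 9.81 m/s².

F ≈ 588 N

Taking torques about the right end:
Beam weight: 28.6 × 9.81 = 280.6 N down at 0.785 m → arm 0.785 m, τ = 280.6 × 0.785 = 220.3 N·m counterclockwise.
Crate: 42.7 × 9.81 = 418.9 N down at 0.21 m → arm 0.21 m, τ = 418.9 × 0.21 = 87.97 N·m counterclockwise.
Toolbox: 15.1 × 9.81 = 148.1 N down at 0.587 m → arm 0.587 m, τ = 148.1 × 0.587 = 86.93 N·m counterclockwise.
Net moment of the loads = 395.2 N·m counterclockwise.
The upward force F acts at a point 0.672 m from the right end, arm 0.672 m, giving F × 0.672 clockwise.
Balancing moments: F × 0.672 = 395.2, giving F = 395.2 / 0.672 = 588 N.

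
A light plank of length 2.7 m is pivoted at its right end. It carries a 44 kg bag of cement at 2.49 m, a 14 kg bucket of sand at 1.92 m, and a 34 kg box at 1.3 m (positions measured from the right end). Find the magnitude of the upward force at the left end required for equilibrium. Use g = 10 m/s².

Taking torques about the right end:
Bag of cement: 44 × 10 = 440 N down at 2.49 m → arm 2.49 m, τ = 440 × 2.49 = 1096 N·m counterclockwise.
Bucket of sand: 14 × 10 = 140 N down at 1.92 m → arm 1.92 m, τ = 140 × 1.92 = 268.8 N·m counterclockwise.
Box: 34 × 10 = 340 N down at 1.3 m → arm 1.3 m, τ = 340 × 1.3 = 442 N·m counterclockwise.
Net moment of the loads = 1807 N·m counterclockwise.
The upward force F acts at the left end, arm 2.7 m, giving F × 2.7 clockwise.
Setting net torque to zero: F × 2.7 = 1807 → F = 1807 / 2.7 = 669 N.

F ≈ 669 N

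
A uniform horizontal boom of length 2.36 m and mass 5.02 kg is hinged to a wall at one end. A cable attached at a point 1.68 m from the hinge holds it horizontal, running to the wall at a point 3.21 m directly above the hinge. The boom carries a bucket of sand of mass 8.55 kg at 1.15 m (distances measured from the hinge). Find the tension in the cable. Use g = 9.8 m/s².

T ≈ 104 N

Take moments about the hinge.
Beam weight: 5.02 × 9.8 = 49.2 N down at 1.18 m → arm 1.18 m, τ = 49.2 × 1.18 = 58.06 N·m clockwise.
Bucket of sand: 8.55 × 9.8 = 83.79 N down at 1.15 m → arm 1.15 m, τ = 83.79 × 1.15 = 96.36 N·m clockwise.
Total clockwise load moment = 154.4 N·m.
The cable tension T acts at 1.68 m; only its component perpendicular to the boom, T sinθ, produces torque. sinθ = h/√(h²+d²) = 3.21/√(3.21²+1.68²) = 0.886.
Setting net torque to zero: T × 1.68 × 0.886 = 154.4 → T = 154.4 / 1.488 = 104 N.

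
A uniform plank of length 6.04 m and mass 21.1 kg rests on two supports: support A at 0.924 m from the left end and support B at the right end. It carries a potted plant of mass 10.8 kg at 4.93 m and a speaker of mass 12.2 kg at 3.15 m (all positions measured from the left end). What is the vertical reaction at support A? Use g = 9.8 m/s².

Taking torques about support B:
Beam weight: 21.1 × 9.8 = 206.8 N down at 3.02 m → arm 3.02 m, τ = 206.8 × 3.02 = 624.5 N·m counterclockwise.
Potted plant: 10.8 × 9.8 = 105.8 N down at 4.93 m → arm 1.11 m, τ = 105.8 × 1.11 = 117.4 N·m counterclockwise.
Speaker: 12.2 × 9.8 = 119.6 N down at 3.15 m → arm 2.89 m, τ = 119.6 × 2.89 = 345.6 N·m counterclockwise.
Net load moment about support B = 1088 N·m counterclockwise.
Reaction R at support A is upward at 0.924 m, arm 5.116 m → moment R × 5.116 clockwise.
Setting net torque to zero: R × 5.116 = 1088 → R = 213 N.

R_A ≈ 213 N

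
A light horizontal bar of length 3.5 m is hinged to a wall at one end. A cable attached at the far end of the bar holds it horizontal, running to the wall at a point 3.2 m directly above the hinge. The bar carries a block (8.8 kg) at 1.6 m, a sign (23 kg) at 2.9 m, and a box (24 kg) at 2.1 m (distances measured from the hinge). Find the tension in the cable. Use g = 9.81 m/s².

T ≈ 545 N

Taking torques about the hinge:
Block: 8.8 × 9.81 = 86.33 N down at 1.6 m → arm 1.6 m, τ = 86.33 × 1.6 = 138.1 N·m clockwise.
Sign: 23 × 9.81 = 225.6 N down at 2.9 m → arm 2.9 m, τ = 225.6 × 2.9 = 654.2 N·m clockwise.
Box: 24 × 9.81 = 235.4 N down at 2.1 m → arm 2.1 m, τ = 235.4 × 2.1 = 494.3 N·m clockwise.
Total clockwise load moment = 1287 N·m.
The cable tension T acts at 3.5 m; only its component perpendicular to the bar, T sinθ, produces torque. sinθ = h/√(h²+d²) = 3.2/√(3.2²+3.5²) = 0.6748.
Balancing moments: T × 3.5 × 0.6748 = 1287, giving T = 1287 / 2.362 = 545 N.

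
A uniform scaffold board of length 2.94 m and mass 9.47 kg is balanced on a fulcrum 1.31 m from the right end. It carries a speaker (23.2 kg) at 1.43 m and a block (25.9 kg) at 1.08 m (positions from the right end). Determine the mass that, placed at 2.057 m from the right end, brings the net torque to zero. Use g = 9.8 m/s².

Take moments about the fulcrum (at 1.31 m from the right end).
Beam weight: 9.47 × 9.8 = 92.81 N down at 1.47 m → arm 0.16 m, τ = 92.81 × 0.16 = 14.85 N·m counterclockwise.
Speaker: 23.2 × 9.8 = 227.4 N down at 1.43 m → arm 0.12 m, τ = 227.4 × 0.12 = 27.29 N·m counterclockwise.
Block: 25.9 × 9.8 = 253.8 N down at 1.08 m → arm 0.23 m, τ = 253.8 × 0.23 = 58.37 N·m clockwise.
Net moment of known loads = 16.23 N·m clockwise.
An unknown mass m at 2.057 m has arm 0.747 m; its moment is m·g·0.747 counterclockwise.
For rotational equilibrium, m × 9.8 × 0.747 = 16.23, so m = 16.23 / (9.8 × 0.747) = 2.22 kg.

m ≈ 2.22 kg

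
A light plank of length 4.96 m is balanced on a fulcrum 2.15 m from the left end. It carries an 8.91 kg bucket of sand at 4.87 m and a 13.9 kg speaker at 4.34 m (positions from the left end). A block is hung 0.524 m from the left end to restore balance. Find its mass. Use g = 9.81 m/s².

Taking torques about the fulcrum (at 2.15 m from the left end):
Bucket of sand: 8.91 × 9.81 = 87.41 N down at 4.87 m → arm 2.72 m, τ = 87.41 × 2.72 = 237.8 N·m clockwise.
Speaker: 13.9 × 9.81 = 136.4 N down at 4.34 m → arm 2.19 m, τ = 136.4 × 2.19 = 298.7 N·m clockwise.
Net moment of known loads = 536.5 N·m clockwise.
An unknown mass m at 0.524 m has arm 1.626 m; its moment is m·g·1.626 counterclockwise.
Setting net torque to zero: m × 9.81 × 1.626 = 536.5 → m = 536.5 / (9.81 × 1.626) = 33.6 kg.

m ≈ 33.6 kg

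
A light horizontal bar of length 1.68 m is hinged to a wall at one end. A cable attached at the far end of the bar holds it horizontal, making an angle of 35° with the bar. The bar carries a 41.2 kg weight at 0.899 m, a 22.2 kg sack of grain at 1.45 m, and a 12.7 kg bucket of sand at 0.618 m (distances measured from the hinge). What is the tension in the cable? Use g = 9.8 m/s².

Taking torques about the hinge:
Weight: 41.2 × 9.8 = 403.8 N down at 0.899 m → arm 0.899 m, τ = 403.8 × 0.899 = 363 N·m clockwise.
Sack of grain: 22.2 × 9.8 = 217.6 N down at 1.45 m → arm 1.45 m, τ = 217.6 × 1.45 = 315.5 N·m clockwise.
Bucket of sand: 12.7 × 9.8 = 124.5 N down at 0.618 m → arm 0.618 m, τ = 124.5 × 0.618 = 76.94 N·m clockwise.
Total clockwise load moment = 755.4 N·m.
The cable tension T acts at 1.68 m; only its component perpendicular to the bar, T sinθ, produces torque. sin 35° = 0.5736.
For rotational equilibrium, T × 1.68 × 0.5736 = 755.4, so T = 755.4 / 0.9636 = 784 N.

T ≈ 784 N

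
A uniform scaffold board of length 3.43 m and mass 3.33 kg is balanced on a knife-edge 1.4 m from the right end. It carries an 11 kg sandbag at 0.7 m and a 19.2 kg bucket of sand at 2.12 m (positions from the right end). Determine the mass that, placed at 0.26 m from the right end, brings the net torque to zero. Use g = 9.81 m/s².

m ≈ 6.29 kg

Choose the knife-edge (at 1.4 m from the right end) as the axis so the support reaction has zero arm there.
Beam weight: 3.33 × 9.81 = 32.67 N down at 1.715 m → arm 0.315 m, τ = 32.67 × 0.315 = 10.29 N·m counterclockwise.
Sandbag: 11 × 9.81 = 107.9 N down at 0.7 m → arm 0.7 m, τ = 107.9 × 0.7 = 75.53 N·m clockwise.
Bucket of sand: 19.2 × 9.81 = 188.4 N down at 2.12 m → arm 0.72 m, τ = 188.4 × 0.72 = 135.6 N·m counterclockwise.
Net moment of known loads = 70.36 N·m counterclockwise.
An unknown mass m at 0.26 m has arm 1.14 m; its moment is m·g·1.14 clockwise.
Setting net torque to zero: m × 9.81 × 1.14 = 70.36 → m = 70.36 / (9.81 × 1.14) = 6.29 kg.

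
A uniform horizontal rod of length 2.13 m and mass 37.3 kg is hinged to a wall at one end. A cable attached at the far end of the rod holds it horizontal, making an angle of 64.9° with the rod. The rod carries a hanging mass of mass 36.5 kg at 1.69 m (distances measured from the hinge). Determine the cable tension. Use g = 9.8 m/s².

Take moments about the hinge.
Beam weight: 37.3 × 9.8 = 365.5 N down at 1.065 m → arm 1.065 m, τ = 365.5 × 1.065 = 389.3 N·m clockwise.
Hanging mass: 36.5 × 9.8 = 357.7 N down at 1.69 m → arm 1.69 m, τ = 357.7 × 1.69 = 604.5 N·m clockwise.
Total clockwise load moment = 993.8 N·m.
The cable tension T acts at 2.13 m; only its component perpendicular to the rod, T sinθ, produces torque. sin 64.9° = 0.9056.
For rotational equilibrium, T × 2.13 × 0.9056 = 993.8, so T = 993.8 / 1.929 = 515 N.

T ≈ 515 N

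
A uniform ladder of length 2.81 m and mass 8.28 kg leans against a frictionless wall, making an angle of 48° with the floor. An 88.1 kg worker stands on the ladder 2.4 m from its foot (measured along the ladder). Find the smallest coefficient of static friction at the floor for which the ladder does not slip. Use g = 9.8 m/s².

μ_min ≈ 0.742

Taking torques about the foot of the ladder:
Ladder weight 8.28×9.8 = 81.14 N acts at 1.405 m along the ladder; its horizontal arm is 1.405·cos48° = 0.9401 m → τ = 76.28 N·m clockwise.
Worker: 88.1×9.8 = 863.4 N at 2.4 m → arm 1.606 m → τ = 1387 N·m clockwise.
Wall normal N acts horizontally at the top; its moment arm is the height L sinθ = 2.81·sin48° = 2.088 m, counterclockwise.
Balancing moments: N × 2.088 = 1463, giving N = 700.7 N.
ΣFx = 0 ⇒ f = N_wall = 700.7 N. ΣFy = 0 ⇒ N_floor = 944.5 N.
μ_min = f / N_floor = 700.7 / 944.5 = 0.742.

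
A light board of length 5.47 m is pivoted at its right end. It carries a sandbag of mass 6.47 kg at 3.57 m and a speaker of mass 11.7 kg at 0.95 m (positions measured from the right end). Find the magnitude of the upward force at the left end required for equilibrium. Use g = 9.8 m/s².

F ≈ 61.3 N

Sum moments about the right end (the unknown pivot reaction has zero arm there).
Sandbag: 6.47 × 9.8 = 63.41 N down at 3.57 m → arm 3.57 m, τ = 63.41 × 3.57 = 226.4 N·m counterclockwise.
Speaker: 11.7 × 9.8 = 114.7 N down at 0.95 m → arm 0.95 m, τ = 114.7 × 0.95 = 109 N·m counterclockwise.
Net moment of the loads = 335.4 N·m counterclockwise.
The upward force F acts at the left end, arm 5.47 m, giving F × 5.47 clockwise.
Στ = 0 ⇒ F × 5.47 = 335.4 ⇒ F = 335.4 / 5.47 = 61.3 N.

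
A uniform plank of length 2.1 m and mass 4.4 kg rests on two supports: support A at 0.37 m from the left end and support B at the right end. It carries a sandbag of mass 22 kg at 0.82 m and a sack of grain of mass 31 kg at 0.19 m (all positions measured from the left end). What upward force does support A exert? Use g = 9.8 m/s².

R_A ≈ 521 N

Choose support B as the axis so its reaction then has zero moment arm.
Beam weight: 4.4 × 9.8 = 43.12 N down at 1.05 m → arm 1.05 m, τ = 43.12 × 1.05 = 45.28 N·m counterclockwise.
Sandbag: 22 × 9.8 = 215.6 N down at 0.82 m → arm 1.28 m, τ = 215.6 × 1.28 = 276 N·m counterclockwise.
Sack of grain: 31 × 9.8 = 303.8 N down at 0.19 m → arm 1.91 m, τ = 303.8 × 1.91 = 580.3 N·m counterclockwise.
Net load moment about support B = 901.6 N·m counterclockwise.
Reaction R at support A is upward at 0.37 m, arm 1.73 m → moment R × 1.73 clockwise.
Στ = 0 ⇒ R × 1.73 = 901.6 ⇒ R = 521 N.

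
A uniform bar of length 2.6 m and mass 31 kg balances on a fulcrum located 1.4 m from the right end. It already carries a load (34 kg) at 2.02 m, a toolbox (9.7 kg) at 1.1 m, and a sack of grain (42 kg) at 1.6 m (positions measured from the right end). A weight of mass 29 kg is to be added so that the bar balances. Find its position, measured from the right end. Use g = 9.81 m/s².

About the fulcrum (at 1.4 m from the right end):
Beam weight: 31 × 9.81 = 304.1 N down at 1.3 m → arm 0.1 m, τ = 304.1 × 0.1 = 30.41 N·m clockwise.
Load: 34 × 9.81 = 333.5 N down at 2.02 m → arm 0.62 m, τ = 333.5 × 0.62 = 206.8 N·m counterclockwise.
Toolbox: 9.7 × 9.81 = 95.16 N down at 1.1 m → arm 0.3 m, τ = 95.16 × 0.3 = 28.55 N·m clockwise.
Sack of grain: 42 × 9.81 = 412 N down at 1.6 m → arm 0.2 m, τ = 412 × 0.2 = 82.4 N·m counterclockwise.
Net moment of existing loads = 230.2 N·m counterclockwise.
The weight weighs 29 × 9.81 = 284.5 N and must supply an equal clockwise moment, so its lever arm about the fulcrum is 230.2 / 284.5 = 0.809 m.
That puts it at 1.4 − 0.809 = 0.591 m from the right end.

x ≈ 0.591 m from the right end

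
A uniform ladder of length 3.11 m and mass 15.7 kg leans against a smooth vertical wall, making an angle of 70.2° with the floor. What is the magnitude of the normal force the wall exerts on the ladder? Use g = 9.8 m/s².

N_wall ≈ 27.7 N

About the foot of the ladder:
Ladder weight 15.7×9.8 = 153.9 N acts at 1.555 m along the ladder; its horizontal arm is 1.555·cos70.2° = 0.5267 m → τ = 81.06 N·m clockwise.
Wall normal N acts horizontally at the top; its moment arm is the height L sinθ = 3.11·sin70.2° = 2.926 m, counterclockwise.
Στ = 0 ⇒ N × 2.926 = 81.06 ⇒ N = 27.7 N.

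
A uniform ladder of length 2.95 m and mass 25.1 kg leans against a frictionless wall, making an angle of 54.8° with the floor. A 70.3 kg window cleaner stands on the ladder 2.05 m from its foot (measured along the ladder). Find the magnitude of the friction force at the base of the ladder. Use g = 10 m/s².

Choose the foot of the ladder as the axis so the floor normal and friction both act there and drop out.
Ladder weight 25.1×10 = 251 N acts at 1.475 m along the ladder; its horizontal arm is 1.475·cos54.8° = 0.8502 m → τ = 213.4 N·m clockwise.
Window cleaner: 70.3×10 = 703 N at 2.05 m → arm 1.182 m → τ = 830.9 N·m clockwise.
Wall normal N acts horizontally at the top; its moment arm is the height L sinθ = 2.95·sin54.8° = 2.411 m, counterclockwise.
Στ = 0 ⇒ N × 2.411 = 1044 ⇒ N = 433 N.
ΣFx = 0: friction at the foot balances the wall's push, so f = N_wall = 433 N.

f ≈ 433 N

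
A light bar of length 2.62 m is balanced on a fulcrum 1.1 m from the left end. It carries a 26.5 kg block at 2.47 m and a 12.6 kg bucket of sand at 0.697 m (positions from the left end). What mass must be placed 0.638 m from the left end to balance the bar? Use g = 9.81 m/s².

m ≈ 67.6 kg

About the fulcrum (at 1.1 m from the left end):
Block: 26.5 × 9.81 = 260 N down at 2.47 m → arm 1.37 m, τ = 260 × 1.37 = 356.2 N·m clockwise.
Bucket of sand: 12.6 × 9.81 = 123.6 N down at 0.697 m → arm 0.403 m, τ = 123.6 × 0.403 = 49.81 N·m counterclockwise.
Net moment of known loads = 306.4 N·m clockwise.
An unknown mass m at 0.638 m has arm 0.462 m; its moment is m·g·0.462 counterclockwise.
Balancing moments: m × 9.81 × 0.462 = 306.4, giving m = 306.4 / (9.81 × 0.462) = 67.6 kg.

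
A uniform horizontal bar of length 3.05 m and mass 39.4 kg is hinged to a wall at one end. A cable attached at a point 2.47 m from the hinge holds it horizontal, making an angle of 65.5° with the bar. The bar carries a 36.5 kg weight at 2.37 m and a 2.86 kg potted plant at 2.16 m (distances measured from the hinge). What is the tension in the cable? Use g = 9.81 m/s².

Sum moments about the hinge (the unknown hinge reaction has zero arm there).
Beam weight: 39.4 × 9.81 = 386.5 N down at 1.525 m → arm 1.525 m, τ = 386.5 × 1.525 = 589.4 N·m clockwise.
Weight: 36.5 × 9.81 = 358.1 N down at 2.37 m → arm 2.37 m, τ = 358.1 × 2.37 = 848.7 N·m clockwise.
Potted plant: 2.86 × 9.81 = 28.06 N down at 2.16 m → arm 2.16 m, τ = 28.06 × 2.16 = 60.61 N·m clockwise.
Total clockwise load moment = 1499 N·m.
The cable tension T acts at 2.47 m; only its component perpendicular to the bar, T sinθ, produces torque. sin 65.5° = 0.91.
Στ = 0 ⇒ T × 2.47 × 0.91 = 1499 ⇒ T = 1499 / 2.248 = 667 N.

T ≈ 667 N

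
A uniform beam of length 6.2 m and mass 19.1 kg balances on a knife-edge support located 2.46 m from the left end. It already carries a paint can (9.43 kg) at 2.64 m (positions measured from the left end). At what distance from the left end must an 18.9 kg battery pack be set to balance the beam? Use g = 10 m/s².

Sum moments about the knife-edge support (at 2.46 m from the left end) (the support reaction has zero arm there).
Beam weight: 19.1 × 10 = 191 N down at 3.1 m → arm 0.64 m, τ = 191 × 0.64 = 122.2 N·m clockwise.
Paint can: 9.43 × 10 = 94.3 N down at 2.64 m → arm 0.18 m, τ = 94.3 × 0.18 = 16.97 N·m clockwise.
Net moment of existing loads = 139.2 N·m clockwise.
The battery pack weighs 18.9 × 10 = 189 N and must supply an equal counterclockwise moment, so its lever arm about the knife-edge support is 139.2 / 189 = 0.737 m.
That puts it at 2.46 − 0.737 = 1.72 m from the left end.

x ≈ 1.72 m from the left end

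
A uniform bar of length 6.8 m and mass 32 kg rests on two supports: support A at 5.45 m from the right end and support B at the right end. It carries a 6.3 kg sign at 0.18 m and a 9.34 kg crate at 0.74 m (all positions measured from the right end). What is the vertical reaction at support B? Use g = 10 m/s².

Choose support A as the axis so its reaction then has zero moment arm.
Beam weight: 32 × 10 = 320 N down at 3.4 m → arm 2.05 m, τ = 320 × 2.05 = 656 N·m clockwise.
Sign: 6.3 × 10 = 63 N down at 0.18 m → arm 5.27 m, τ = 63 × 5.27 = 332 N·m clockwise.
Crate: 9.34 × 10 = 93.4 N down at 0.74 m → arm 4.71 m, τ = 93.4 × 4.71 = 439.9 N·m clockwise.
Net load moment about support A = 1428 N·m clockwise.
Reaction R at support B is upward at 0 m, arm 5.45 m → moment R × 5.45 counterclockwise.
Στ = 0 ⇒ R × 5.45 = 1428 ⇒ R = 262 N.

R_B ≈ 262 N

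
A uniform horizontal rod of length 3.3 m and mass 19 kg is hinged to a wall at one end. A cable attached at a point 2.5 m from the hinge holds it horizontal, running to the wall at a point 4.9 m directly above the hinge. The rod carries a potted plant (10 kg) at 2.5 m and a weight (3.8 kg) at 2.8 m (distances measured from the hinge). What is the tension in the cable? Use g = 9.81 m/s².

Choose the hinge as the axis so the unknown hinge reaction has zero arm there.
Beam weight: 19 × 9.81 = 186.4 N down at 1.65 m → arm 1.65 m, τ = 186.4 × 1.65 = 307.6 N·m clockwise.
Potted plant: 10 × 9.81 = 98.1 N down at 2.5 m → arm 2.5 m, τ = 98.1 × 2.5 = 245.2 N·m clockwise.
Weight: 3.8 × 9.81 = 37.28 N down at 2.8 m → arm 2.8 m, τ = 37.28 × 2.8 = 104.4 N·m clockwise.
Total clockwise load moment = 657.2 N·m.
The cable tension T acts at 2.5 m; only its component perpendicular to the rod, T sinθ, produces torque. sinθ = h/√(h²+d²) = 4.9/√(4.9²+2.5²) = 0.8908.
Στ = 0 ⇒ T × 2.5 × 0.8908 = 657.2 ⇒ T = 657.2 / 2.227 = 295 N.

T ≈ 295 N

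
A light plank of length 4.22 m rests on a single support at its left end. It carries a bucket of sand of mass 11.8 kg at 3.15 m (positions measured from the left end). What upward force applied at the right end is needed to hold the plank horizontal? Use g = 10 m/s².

Choose the left end as the axis so the unknown pivot reaction has zero arm there.
Bucket of sand: 11.8 × 10 = 118 N down at 3.15 m → arm 3.15 m, τ = 118 × 3.15 = 371.7 N·m clockwise.
Net moment of the loads = 371.7 N·m clockwise.
The upward force F acts at the right end, arm 4.22 m, giving F × 4.22 counterclockwise.
Balancing moments: F × 4.22 = 371.7, giving F = 371.7 / 4.22 = 88.1 N.

F ≈ 88.1 N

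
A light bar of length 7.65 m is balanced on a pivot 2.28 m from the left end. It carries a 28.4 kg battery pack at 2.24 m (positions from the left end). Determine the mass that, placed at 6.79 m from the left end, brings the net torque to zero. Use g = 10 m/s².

Sum moments about the pivot (at 2.28 m from the left end) (the support reaction has zero arm there).
Battery pack: 28.4 × 10 = 284 N down at 2.24 m → arm 0.04 m, τ = 284 × 0.04 = 11.36 N·m counterclockwise.
Net moment of known loads = 11.36 N·m counterclockwise.
An unknown mass m at 6.79 m has arm 4.51 m; its moment is m·g·4.51 clockwise.
Balancing moments: m × 10 × 4.51 = 11.36, giving m = 11.36 / (10 × 4.51) = 0.252 kg.

m ≈ 0.252 kg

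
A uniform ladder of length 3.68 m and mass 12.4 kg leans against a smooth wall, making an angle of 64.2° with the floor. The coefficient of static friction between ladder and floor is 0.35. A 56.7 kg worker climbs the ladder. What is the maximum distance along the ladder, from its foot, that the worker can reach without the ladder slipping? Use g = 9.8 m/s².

Sum moments about the foot of the ladder (the floor normal and friction both act there and drop out).
Ladder weight 12.4×9.8 = 121.5 N acts at 1.84 m along the ladder; its horizontal arm is 1.84·cos64.2° = 0.8008 m → τ = 97.3 N·m clockwise.
Worker weight 56.7×9.8 = 555.7 N at distance d → arm d·cos64.2° → τ = 555.7·d·0.4352 clockwise.
Wall normal N at the top has arm L sinθ = 3.313 m counterclockwise, so Στ = 0 gives N·3.313 = 97.3 + 241.8·d.
ΣFy = 0 ⇒ N_floor = 677.2 N, so the maximum friction is μ_s·N_floor = 0.35×677.2 = 237 N. ΣFx = 0 ⇒ N_wall = f, so at the slipping point N = 237 N.
Substituting: 237×3.313 = 97.3 + 241.8·d ⇒ d = (785.2 − 97.3) / 241.8 = 2.84 m.

d ≈ 2.84 m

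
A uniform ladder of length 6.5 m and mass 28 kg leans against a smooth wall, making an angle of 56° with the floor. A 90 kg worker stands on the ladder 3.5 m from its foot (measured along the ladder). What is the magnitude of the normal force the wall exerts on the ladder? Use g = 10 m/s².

N_wall ≈ 421 N

Taking torques about the foot of the ladder:
Ladder weight 28×10 = 280 N acts at 3.25 m along the ladder; its horizontal arm is 3.25·cos56° = 1.817 m → τ = 508.8 N·m clockwise.
Worker: 90×10 = 900 N at 3.5 m → arm 1.957 m → τ = 1761 N·m clockwise.
Wall normal N acts horizontally at the top; its moment arm is the height L sinθ = 6.5·sin56° = 5.389 m, counterclockwise.
Setting net torque to zero: N × 5.389 = 2270 → N = 421 N.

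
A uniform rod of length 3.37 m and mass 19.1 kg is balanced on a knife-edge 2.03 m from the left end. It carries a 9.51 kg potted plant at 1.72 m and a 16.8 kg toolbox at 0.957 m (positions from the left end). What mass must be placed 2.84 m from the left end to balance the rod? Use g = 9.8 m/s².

Sum moments about the knife-edge (at 2.03 m from the left end) (the support reaction has zero arm there).
Beam weight: 19.1 × 9.8 = 187.2 N down at 1.685 m → arm 0.345 m, τ = 187.2 × 0.345 = 64.58 N·m counterclockwise.
Potted plant: 9.51 × 9.8 = 93.2 N down at 1.72 m → arm 0.31 m, τ = 93.2 × 0.31 = 28.89 N·m counterclockwise.
Toolbox: 16.8 × 9.8 = 164.6 N down at 0.957 m → arm 1.073 m, τ = 164.6 × 1.073 = 176.6 N·m counterclockwise.
Net moment of known loads = 270.1 N·m counterclockwise.
An unknown mass m at 2.84 m has arm 0.81 m; its moment is m·g·0.81 clockwise.
Setting net torque to zero: m × 9.8 × 0.81 = 270.1 → m = 270.1 / (9.8 × 0.81) = 34 kg.

m ≈ 34 kg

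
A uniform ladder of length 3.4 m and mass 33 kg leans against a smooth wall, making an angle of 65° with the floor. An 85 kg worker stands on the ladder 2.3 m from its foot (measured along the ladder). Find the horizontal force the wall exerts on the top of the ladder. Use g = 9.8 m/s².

Take moments about the foot of the ladder.
Ladder weight 33×9.8 = 323.4 N acts at 1.7 m along the ladder; its horizontal arm is 1.7·cos65° = 0.7185 m → τ = 232.4 N·m clockwise.
Worker: 85×9.8 = 833 N at 2.3 m → arm 0.972 m → τ = 809.7 N·m clockwise.
Wall normal N acts horizontally at the top; its moment arm is the height L sinθ = 3.4·sin65° = 3.081 m, counterclockwise.
For rotational equilibrium, N × 3.081 = 1042, so N = 338 N.

N_wall ≈ 338 N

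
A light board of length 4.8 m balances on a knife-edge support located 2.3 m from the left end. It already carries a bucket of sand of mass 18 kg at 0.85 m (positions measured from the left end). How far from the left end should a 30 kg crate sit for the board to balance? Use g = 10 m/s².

Taking torques about the knife-edge support (at 2.3 m from the left end):
Bucket of sand: 18 × 10 = 180 N down at 0.85 m → arm 1.45 m, τ = 180 × 1.45 = 261 N·m counterclockwise.
Net moment of existing loads = 261 N·m counterclockwise.
The crate weighs 30 × 10 = 300 N and must supply an equal clockwise moment, so its lever arm about the knife-edge support is 261 / 300 = 0.87 m.
That puts it at 2.3 + 0.87 = 3.17 m from the left end.

x ≈ 3.17 m from the left end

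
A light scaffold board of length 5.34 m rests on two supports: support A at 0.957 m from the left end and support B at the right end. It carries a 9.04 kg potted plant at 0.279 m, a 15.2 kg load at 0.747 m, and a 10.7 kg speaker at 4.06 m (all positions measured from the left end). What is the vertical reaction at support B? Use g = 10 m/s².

R_B ≈ 54.5 N

Taking torques about support A:
Potted plant: 9.04 × 10 = 90.4 N down at 0.279 m → arm 0.678 m, τ = 90.4 × 0.678 = 61.29 N·m counterclockwise.
Load: 15.2 × 10 = 152 N down at 0.747 m → arm 0.21 m, τ = 152 × 0.21 = 31.92 N·m counterclockwise.
Speaker: 10.7 × 10 = 107 N down at 4.06 m → arm 3.103 m, τ = 107 × 3.103 = 332 N·m clockwise.
Net load moment about support A = 238.8 N·m clockwise.
Reaction R at support B is upward at 5.34 m, arm 4.383 m → moment R × 4.383 counterclockwise.
Balancing moments: R × 4.383 = 238.8, giving R = 54.5 N.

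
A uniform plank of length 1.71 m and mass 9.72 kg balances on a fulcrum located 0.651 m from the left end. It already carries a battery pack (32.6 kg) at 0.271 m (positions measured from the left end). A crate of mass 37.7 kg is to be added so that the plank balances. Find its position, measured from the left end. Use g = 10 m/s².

About the fulcrum (at 0.651 m from the left end):
Beam weight: 9.72 × 10 = 97.2 N down at 0.855 m → arm 0.204 m, τ = 97.2 × 0.204 = 19.83 N·m clockwise.
Battery pack: 32.6 × 10 = 326 N down at 0.271 m → arm 0.38 m, τ = 326 × 0.38 = 123.9 N·m counterclockwise.
Net moment of existing loads = 104.1 N·m counterclockwise.
The crate weighs 37.7 × 10 = 377 N and must supply an equal clockwise moment, so its lever arm about the fulcrum is 104.1 / 377 = 0.276 m.
That puts it at 0.651 + 0.276 = 0.927 m from the left end.

x ≈ 0.927 m from the left end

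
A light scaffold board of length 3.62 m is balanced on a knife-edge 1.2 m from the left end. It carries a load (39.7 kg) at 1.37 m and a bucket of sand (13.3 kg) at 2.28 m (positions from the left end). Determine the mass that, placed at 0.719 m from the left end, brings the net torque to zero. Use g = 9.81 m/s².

Choose the knife-edge (at 1.2 m from the left end) as the axis so the support reaction has zero arm there.
Load: 39.7 × 9.81 = 389.5 N down at 1.37 m → arm 0.17 m, τ = 389.5 × 0.17 = 66.22 N·m clockwise.
Bucket of sand: 13.3 × 9.81 = 130.5 N down at 2.28 m → arm 1.08 m, τ = 130.5 × 1.08 = 140.9 N·m clockwise.
Net moment of known loads = 207.1 N·m clockwise.
An unknown mass m at 0.719 m has arm 0.481 m; its moment is m·g·0.481 counterclockwise.
Setting net torque to zero: m × 9.81 × 0.481 = 207.1 → m = 207.1 / (9.81 × 0.481) = 43.9 kg.

m ≈ 43.9 kg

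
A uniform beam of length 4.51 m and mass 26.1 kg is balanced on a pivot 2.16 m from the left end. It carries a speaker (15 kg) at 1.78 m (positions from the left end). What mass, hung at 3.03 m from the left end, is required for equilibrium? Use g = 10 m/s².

m ≈ 3.7 kg

Choose the pivot (at 2.16 m from the left end) as the axis so the support reaction has zero arm there.
Beam weight: 26.1 × 10 = 261 N down at 2.255 m → arm 0.095 m, τ = 261 × 0.095 = 24.8 N·m clockwise.
Speaker: 15 × 10 = 150 N down at 1.78 m → arm 0.38 m, τ = 150 × 0.38 = 57 N·m counterclockwise.
Net moment of known loads = 32.2 N·m counterclockwise.
An unknown mass m at 3.03 m has arm 0.87 m; its moment is m·g·0.87 clockwise.
Balancing moments: m × 10 × 0.87 = 32.2, giving m = 32.2 / (10 × 0.87) = 3.7 kg.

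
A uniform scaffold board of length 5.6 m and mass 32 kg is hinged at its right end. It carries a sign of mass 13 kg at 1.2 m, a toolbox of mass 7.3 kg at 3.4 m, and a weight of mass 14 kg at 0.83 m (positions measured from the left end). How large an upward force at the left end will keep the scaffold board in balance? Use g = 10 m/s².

Taking torques about the right end:
Beam weight: 32 × 10 = 320 N down at 2.8 m → arm 2.8 m, τ = 320 × 2.8 = 896 N·m counterclockwise.
Sign: 13 × 10 = 130 N down at 1.2 m → arm 4.4 m, τ = 130 × 4.4 = 572 N·m counterclockwise.
Toolbox: 7.3 × 10 = 73 N down at 3.4 m → arm 2.2 m, τ = 73 × 2.2 = 160.6 N·m counterclockwise.
Weight: 14 × 10 = 140 N down at 0.83 m → arm 4.77 m, τ = 140 × 4.77 = 667.8 N·m counterclockwise.
Net moment of the loads = 2296 N·m counterclockwise.
The upward force F acts at the left end, arm 5.6 m, giving F × 5.6 clockwise.
Στ = 0 ⇒ F × 5.6 = 2296 ⇒ F = 2296 / 5.6 = 410 N.

F ≈ 410 N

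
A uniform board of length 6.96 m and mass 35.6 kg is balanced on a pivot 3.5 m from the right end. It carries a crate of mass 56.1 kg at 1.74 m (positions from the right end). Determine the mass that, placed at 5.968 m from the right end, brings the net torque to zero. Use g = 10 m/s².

m ≈ 40.3 kg

About the pivot (at 3.5 m from the right end):
Beam weight: 35.6 × 10 = 356 N down at 3.48 m → arm 0.02 m, τ = 356 × 0.02 = 7.12 N·m clockwise.
Crate: 56.1 × 10 = 561 N down at 1.74 m → arm 1.76 m, τ = 561 × 1.76 = 987.4 N·m clockwise.
Net moment of known loads = 994.5 N·m clockwise.
An unknown mass m at 5.968 m has arm 2.468 m; its moment is m·g·2.468 counterclockwise.
Setting net torque to zero: m × 10 × 2.468 = 994.5 → m = 994.5 / (10 × 2.468) = 40.3 kg.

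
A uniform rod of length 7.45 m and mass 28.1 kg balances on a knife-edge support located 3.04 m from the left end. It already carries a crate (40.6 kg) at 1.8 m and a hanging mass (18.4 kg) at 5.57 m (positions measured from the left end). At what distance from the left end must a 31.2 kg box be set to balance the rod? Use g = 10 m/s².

Sum moments about the knife-edge support (at 3.04 m from the left end) (the support reaction has zero arm there).
Beam weight: 28.1 × 10 = 281 N down at 3.725 m → arm 0.685 m, τ = 281 × 0.685 = 192.5 N·m clockwise.
Crate: 40.6 × 10 = 406 N down at 1.8 m → arm 1.24 m, τ = 406 × 1.24 = 503.4 N·m counterclockwise.
Hanging mass: 18.4 × 10 = 184 N down at 5.57 m → arm 2.53 m, τ = 184 × 2.53 = 465.5 N·m clockwise.
Net moment of existing loads = 154.6 N·m clockwise.
The box weighs 31.2 × 10 = 312 N and must supply an equal counterclockwise moment, so its lever arm about the knife-edge support is 154.6 / 312 = 0.496 m.
That puts it at 3.04 − 0.496 = 2.54 m from the left end.

x ≈ 2.54 m from the left end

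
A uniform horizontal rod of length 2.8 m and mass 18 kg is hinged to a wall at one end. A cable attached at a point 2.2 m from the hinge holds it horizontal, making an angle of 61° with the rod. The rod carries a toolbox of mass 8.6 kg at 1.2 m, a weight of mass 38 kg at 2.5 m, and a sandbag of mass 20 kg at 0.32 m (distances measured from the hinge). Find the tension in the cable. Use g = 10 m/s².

About the hinge:
Beam weight: 18 × 10 = 180 N down at 1.4 m → arm 1.4 m, τ = 180 × 1.4 = 252 N·m clockwise.
Toolbox: 8.6 × 10 = 86 N down at 1.2 m → arm 1.2 m, τ = 86 × 1.2 = 103.2 N·m clockwise.
Weight: 38 × 10 = 380 N down at 2.5 m → arm 2.5 m, τ = 380 × 2.5 = 950 N·m clockwise.
Sandbag: 20 × 10 = 200 N down at 0.32 m → arm 0.32 m, τ = 200 × 0.32 = 64 N·m clockwise.
Total clockwise load moment = 1369 N·m.
The cable tension T acts at 2.2 m; only its component perpendicular to the rod, T sinθ, produces torque. sin 61° = 0.8746.
Balancing moments: T × 2.2 × 0.8746 = 1369, giving T = 1369 / 1.924 = 712 N.

T ≈ 712 N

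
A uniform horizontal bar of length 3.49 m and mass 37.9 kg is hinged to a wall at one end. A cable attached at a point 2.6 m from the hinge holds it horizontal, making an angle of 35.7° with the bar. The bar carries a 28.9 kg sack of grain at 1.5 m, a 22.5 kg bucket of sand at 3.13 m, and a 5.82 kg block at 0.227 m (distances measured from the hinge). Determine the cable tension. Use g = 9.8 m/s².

T ≈ 1170 N

Take moments about the hinge.
Beam weight: 37.9 × 9.8 = 371.4 N down at 1.745 m → arm 1.745 m, τ = 371.4 × 1.745 = 648.1 N·m clockwise.
Sack of grain: 28.9 × 9.8 = 283.2 N down at 1.5 m → arm 1.5 m, τ = 283.2 × 1.5 = 424.8 N·m clockwise.
Bucket of sand: 22.5 × 9.8 = 220.5 N down at 3.13 m → arm 3.13 m, τ = 220.5 × 3.13 = 690.2 N·m clockwise.
Block: 5.82 × 9.8 = 57.04 N down at 0.227 m → arm 0.227 m, τ = 57.04 × 0.227 = 12.95 N·m clockwise.
Total clockwise load moment = 1776 N·m.
The cable tension T acts at 2.6 m; only its component perpendicular to the bar, T sinθ, produces torque. sin 35.7° = 0.5835.
Balancing moments: T × 2.6 × 0.5835 = 1776, giving T = 1776 / 1.517 = 1170 N.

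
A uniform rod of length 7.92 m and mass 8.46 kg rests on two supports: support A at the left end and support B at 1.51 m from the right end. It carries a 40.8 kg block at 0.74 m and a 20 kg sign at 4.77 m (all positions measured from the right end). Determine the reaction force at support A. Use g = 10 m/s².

R_A ≈ 85 N

Choose support B as the axis so its reaction then has zero moment arm.
Beam weight: 8.46 × 10 = 84.6 N down at 3.96 m → arm 2.45 m, τ = 84.6 × 2.45 = 207.3 N·m counterclockwise.
Block: 40.8 × 10 = 408 N down at 0.74 m → arm 0.77 m, τ = 408 × 0.77 = 314.2 N·m clockwise.
Sign: 20 × 10 = 200 N down at 4.77 m → arm 3.26 m, τ = 200 × 3.26 = 652 N·m counterclockwise.
Net load moment about support B = 545.1 N·m counterclockwise.
Reaction R at support A is upward at 7.92 m, arm 6.41 m → moment R × 6.41 clockwise.
For rotational equilibrium, R × 6.41 = 545.1, so R = 85 N.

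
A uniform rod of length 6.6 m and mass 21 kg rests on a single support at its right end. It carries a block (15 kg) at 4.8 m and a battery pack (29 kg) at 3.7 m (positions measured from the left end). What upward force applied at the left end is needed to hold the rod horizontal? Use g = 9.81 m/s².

F ≈ 268 N

Take moments about the right end.
Beam weight: 21 × 9.81 = 206 N down at 3.3 m → arm 3.3 m, τ = 206 × 3.3 = 679.8 N·m counterclockwise.
Block: 15 × 9.81 = 147.2 N down at 4.8 m → arm 1.8 m, τ = 147.2 × 1.8 = 265 N·m counterclockwise.
Battery pack: 29 × 9.81 = 284.5 N down at 3.7 m → arm 2.9 m, τ = 284.5 × 2.9 = 825 N·m counterclockwise.
Net moment of the loads = 1770 N·m counterclockwise.
The upward force F acts at the left end, arm 6.6 m, giving F × 6.6 clockwise.
Balancing moments: F × 6.6 = 1770, giving F = 1770 / 6.6 = 268 N.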